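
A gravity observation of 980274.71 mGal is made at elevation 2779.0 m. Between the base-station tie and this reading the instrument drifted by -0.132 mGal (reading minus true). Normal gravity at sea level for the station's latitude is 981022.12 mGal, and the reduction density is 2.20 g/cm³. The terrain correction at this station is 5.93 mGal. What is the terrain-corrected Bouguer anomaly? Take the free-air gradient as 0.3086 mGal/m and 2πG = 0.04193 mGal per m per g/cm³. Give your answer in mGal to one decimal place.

-140.1

Drift-corrected reading = 980274.71 − (-0.132) = 980274.842 mGal
Free-air correction = 0.3086 × 2779.0 = 857.60 mGal
Free-air anomaly = 980274.842 − 981022.12 + (857.60) = 110.322 mGal
Bouguer slab correction = 0.04193 × 2.20 × 2779.0 = 256.35 mGal
Simple Bouguer anomaly = 110.322 − (256.35) = -146.028 mGal
Complete Bouguer anomaly = -146.028 + 5.93 = -140.098 mGal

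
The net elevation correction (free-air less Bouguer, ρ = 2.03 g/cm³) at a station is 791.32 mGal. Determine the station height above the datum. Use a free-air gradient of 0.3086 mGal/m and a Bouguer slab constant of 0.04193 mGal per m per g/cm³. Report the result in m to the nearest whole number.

3541

Combined gradient = 0.3086 − 0.04193 × 2.03 = 0.2234821 mGal/m
h = 791.32 / 0.2234821 = 3540.87 m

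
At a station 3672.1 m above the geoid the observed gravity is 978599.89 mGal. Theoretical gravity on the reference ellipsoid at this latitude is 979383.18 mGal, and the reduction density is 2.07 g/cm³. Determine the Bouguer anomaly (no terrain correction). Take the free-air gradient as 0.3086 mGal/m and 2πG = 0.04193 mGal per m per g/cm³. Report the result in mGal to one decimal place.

31.2

Free-air correction = 0.3086 × 3672.1 = 1133.21 mGal
Free-air anomaly = 978599.89 − 979383.18 + (1133.21) = 349.92 mGal
Bouguer slab correction = 0.04193 × 2.07 × 3672.1 = 318.72 mGal
Simple Bouguer anomaly = 349.92 − (318.72) = 31.20 mGal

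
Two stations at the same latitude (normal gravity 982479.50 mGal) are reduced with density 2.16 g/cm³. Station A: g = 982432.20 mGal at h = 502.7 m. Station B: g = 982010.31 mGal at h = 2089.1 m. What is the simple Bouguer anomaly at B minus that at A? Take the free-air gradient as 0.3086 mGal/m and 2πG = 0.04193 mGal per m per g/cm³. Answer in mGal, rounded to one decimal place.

-76.0

Δg_SB(A) = 982432.20 − 982479.50 + 0.3086×502.7 − 0.04193×2.16×502.7 = 62.30 mGal
Δg_SB(B) = 982010.31 − 982479.50 + 0.3086×2089.1 − 0.04193×2.16×2089.1 = -13.70 mGal
Difference = -13.70 − (62.30) = -76.00 mGal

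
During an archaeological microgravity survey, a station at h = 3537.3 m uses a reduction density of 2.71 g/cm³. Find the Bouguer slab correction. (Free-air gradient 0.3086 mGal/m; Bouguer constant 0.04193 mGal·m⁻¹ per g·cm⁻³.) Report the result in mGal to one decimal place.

Bouguer slab correction = 0.04193 × 2.71 × 3537.3 = 401.9 mGal

401.9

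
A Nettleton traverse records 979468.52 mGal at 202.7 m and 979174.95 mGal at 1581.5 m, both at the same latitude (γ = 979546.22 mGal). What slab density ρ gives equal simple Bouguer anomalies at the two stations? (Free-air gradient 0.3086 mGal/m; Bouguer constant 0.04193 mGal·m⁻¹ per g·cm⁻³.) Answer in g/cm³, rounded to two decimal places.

Δg_obs = 979174.95 − 979468.52 = -293.57 mGal over Δh = 1581.5 − 202.7 = 1378.8 m
Equal Bouguer anomalies ⇒ Δg_obs + (0.3086 − 0.04193ρ)·Δh = 0
0.3086 − 0.04193ρ = −Δg_obs/Δh = 0.21292
ρ = (0.3086 − 0.21292) / 0.04193 = 2.28 g/cm³

2.28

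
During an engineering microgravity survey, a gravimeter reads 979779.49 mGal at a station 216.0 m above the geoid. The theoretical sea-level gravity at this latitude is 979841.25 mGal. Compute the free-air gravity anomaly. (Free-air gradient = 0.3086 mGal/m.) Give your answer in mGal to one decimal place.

4.9

Free-air correction = 0.3086 × 216.0 = 66.66 mGal
Free-air anomaly = 979779.49 − 979841.25 + (66.66) = 4.90 mGal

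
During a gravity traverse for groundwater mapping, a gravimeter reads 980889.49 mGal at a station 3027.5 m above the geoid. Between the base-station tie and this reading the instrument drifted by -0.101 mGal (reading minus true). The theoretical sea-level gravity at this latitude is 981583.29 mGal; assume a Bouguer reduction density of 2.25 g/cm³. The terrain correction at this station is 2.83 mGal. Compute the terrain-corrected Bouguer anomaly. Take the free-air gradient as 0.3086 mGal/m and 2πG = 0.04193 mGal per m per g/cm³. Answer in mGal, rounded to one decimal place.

-42.2

Drift-corrected reading = 980889.49 − (-0.101) = 980889.591 mGal
Free-air correction = 0.3086 × 3027.5 = 934.29 mGal
Free-air anomaly = 980889.591 − 981583.29 + (934.29) = 240.591 mGal
Bouguer slab correction = 0.04193 × 2.25 × 3027.5 = 285.62 mGal
Simple Bouguer anomaly = 240.591 − (285.62) = -45.029 mGal
Complete Bouguer anomaly = -45.029 + 2.83 = -42.199 mGal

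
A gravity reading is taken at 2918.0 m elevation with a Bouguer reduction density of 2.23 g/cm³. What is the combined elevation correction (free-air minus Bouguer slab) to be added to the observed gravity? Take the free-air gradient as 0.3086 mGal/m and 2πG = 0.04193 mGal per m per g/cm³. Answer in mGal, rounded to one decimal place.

627.7

Combined gradient = 0.3086 − 0.04193 × 2.23 = 0.2150961 mGal/m
Combined elevation correction = 0.2150961 × 2918.0 = 627.7 mGal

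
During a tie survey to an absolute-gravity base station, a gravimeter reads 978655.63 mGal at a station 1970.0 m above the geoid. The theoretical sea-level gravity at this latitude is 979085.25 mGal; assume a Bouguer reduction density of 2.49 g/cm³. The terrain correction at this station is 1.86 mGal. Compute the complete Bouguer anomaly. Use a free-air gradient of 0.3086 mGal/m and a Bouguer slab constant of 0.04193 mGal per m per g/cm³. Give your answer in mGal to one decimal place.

-25.5

Free-air correction = 0.3086 × 1970.0 = 607.94 mGal
Free-air anomaly = 978655.63 − 979085.25 + (607.94) = 178.32 mGal
Bouguer slab correction = 0.04193 × 2.49 × 1970.0 = 205.68 mGal
Simple Bouguer anomaly = 178.32 − (205.68) = -27.36 mGal
Complete Bouguer anomaly = -27.36 + 1.86 = -25.50 mGal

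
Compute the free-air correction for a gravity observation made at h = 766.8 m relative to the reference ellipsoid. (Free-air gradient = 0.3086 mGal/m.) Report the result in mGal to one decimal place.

Free-air correction = 0.3086 × 766.8 = 236.6 mGal

236.6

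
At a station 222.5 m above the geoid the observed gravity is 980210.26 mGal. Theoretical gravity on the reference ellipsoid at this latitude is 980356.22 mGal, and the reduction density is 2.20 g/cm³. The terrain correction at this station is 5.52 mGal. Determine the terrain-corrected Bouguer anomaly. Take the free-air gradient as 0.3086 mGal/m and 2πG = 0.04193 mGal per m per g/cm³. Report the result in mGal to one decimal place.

-92.3

Free-air correction = 0.3086 × 222.5 = 68.66 mGal
Free-air anomaly = 980210.26 − 980356.22 + (68.66) = -77.30 mGal
Bouguer slab correction = 0.04193 × 2.20 × 222.5 = 20.52 mGal
Simple Bouguer anomaly = -77.30 − (20.52) = -97.82 mGal
Complete Bouguer anomaly = -97.82 + 5.52 = -92.30 mGal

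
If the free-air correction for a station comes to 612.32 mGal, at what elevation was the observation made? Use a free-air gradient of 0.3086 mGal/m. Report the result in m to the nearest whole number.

1984

h = 612.32 / 0.3086 = 1984.19 m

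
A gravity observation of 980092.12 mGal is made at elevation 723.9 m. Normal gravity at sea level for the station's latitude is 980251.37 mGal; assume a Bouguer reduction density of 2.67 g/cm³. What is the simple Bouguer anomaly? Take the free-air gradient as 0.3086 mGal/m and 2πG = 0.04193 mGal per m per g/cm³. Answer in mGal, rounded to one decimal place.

-16.9

Free-air correction = 0.3086 × 723.9 = 223.40 mGal
Free-air anomaly = 980092.12 − 980251.37 + (223.40) = 64.15 mGal
Bouguer slab correction = 0.04193 × 2.67 × 723.9 = 81.04 mGal
Simple Bouguer anomaly = 64.15 − (81.04) = -16.89 mGal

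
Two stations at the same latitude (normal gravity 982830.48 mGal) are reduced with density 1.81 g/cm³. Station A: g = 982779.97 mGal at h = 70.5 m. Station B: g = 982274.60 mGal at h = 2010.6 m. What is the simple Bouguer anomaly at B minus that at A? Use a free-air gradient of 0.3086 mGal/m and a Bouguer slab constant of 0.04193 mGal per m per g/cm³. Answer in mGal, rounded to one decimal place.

Δg_SB(A) = 982779.97 − 982830.48 + 0.3086×70.5 − 0.04193×1.81×70.5 = -34.10 mGal
Δg_SB(B) = 982274.60 − 982830.48 + 0.3086×2010.6 − 0.04193×1.81×2010.6 = -88.00 mGal
Difference = -88.00 − (-34.10) = -53.90 mGal

-53.9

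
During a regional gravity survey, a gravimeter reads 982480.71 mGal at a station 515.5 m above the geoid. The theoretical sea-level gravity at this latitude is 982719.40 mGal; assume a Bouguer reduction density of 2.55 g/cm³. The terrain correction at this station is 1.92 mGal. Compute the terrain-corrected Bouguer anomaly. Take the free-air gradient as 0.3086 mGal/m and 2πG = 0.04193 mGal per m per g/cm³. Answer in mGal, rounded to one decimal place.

Free-air correction = 0.3086 × 515.5 = 159.08 mGal
Free-air anomaly = 982480.71 − 982719.40 + (159.08) = -79.61 mGal
Bouguer slab correction = 0.04193 × 2.55 × 515.5 = 55.12 mGal
Simple Bouguer anomaly = -79.61 − (55.12) = -134.73 mGal
Complete Bouguer anomaly = -134.73 + 1.92 = -132.81 mGal

-132.8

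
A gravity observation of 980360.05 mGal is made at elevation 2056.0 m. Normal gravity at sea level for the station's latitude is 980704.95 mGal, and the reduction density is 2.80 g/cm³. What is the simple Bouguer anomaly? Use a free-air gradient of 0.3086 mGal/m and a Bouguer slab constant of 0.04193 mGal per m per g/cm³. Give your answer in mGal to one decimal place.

48.2

Free-air correction = 0.3086 × 2056.0 = 634.48 mGal
Free-air anomaly = 980360.05 − 980704.95 + (634.48) = 289.58 mGal
Bouguer slab correction = 0.04193 × 2.80 × 2056.0 = 241.38 mGal
Simple Bouguer anomaly = 289.58 − (241.38) = 48.20 mGal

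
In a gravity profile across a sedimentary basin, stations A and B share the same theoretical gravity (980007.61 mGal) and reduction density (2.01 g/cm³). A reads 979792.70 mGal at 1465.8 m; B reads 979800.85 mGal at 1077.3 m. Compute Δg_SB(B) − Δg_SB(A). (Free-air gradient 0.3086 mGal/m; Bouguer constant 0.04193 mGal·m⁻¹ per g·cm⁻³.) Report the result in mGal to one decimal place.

-79.0

Δg_SB(A) = 979792.70 − 980007.61 + 0.3086×1465.8 − 0.04193×2.01×1465.8 = 113.90 mGal
Δg_SB(B) = 979800.85 − 980007.61 + 0.3086×1077.3 − 0.04193×2.01×1077.3 = 34.90 mGal
Difference = 34.90 − (113.90) = -79.00 mGal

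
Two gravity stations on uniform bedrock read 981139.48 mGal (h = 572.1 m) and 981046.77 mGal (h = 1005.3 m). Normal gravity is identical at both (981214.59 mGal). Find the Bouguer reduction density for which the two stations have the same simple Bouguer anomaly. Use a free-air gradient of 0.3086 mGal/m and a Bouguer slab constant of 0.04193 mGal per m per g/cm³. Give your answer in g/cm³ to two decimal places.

2.26

Δg_obs = 981046.77 − 981139.48 = -92.71 mGal over Δh = 1005.3 − 572.1 = 433.2 m
Equal Bouguer anomalies ⇒ Δg_obs + (0.3086 − 0.04193ρ)·Δh = 0
0.3086 − 0.04193ρ = −Δg_obs/Δh = 0.21401
ρ = (0.3086 − 0.21401) / 0.04193 = 2.26 g/cm³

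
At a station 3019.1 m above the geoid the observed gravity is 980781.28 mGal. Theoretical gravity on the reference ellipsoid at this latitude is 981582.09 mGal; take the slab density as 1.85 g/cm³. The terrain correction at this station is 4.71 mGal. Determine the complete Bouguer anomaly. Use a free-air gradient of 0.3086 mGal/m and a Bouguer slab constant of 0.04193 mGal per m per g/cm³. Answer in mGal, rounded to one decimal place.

-98.6

Free-air correction = 0.3086 × 3019.1 = 931.69 mGal
Free-air anomaly = 980781.28 − 981582.09 + (931.69) = 130.88 mGal
Bouguer slab correction = 0.04193 × 1.85 × 3019.1 = 234.19 mGal
Simple Bouguer anomaly = 130.88 − (234.19) = -103.31 mGal
Complete Bouguer anomaly = -103.31 + 4.71 = -98.60 mGal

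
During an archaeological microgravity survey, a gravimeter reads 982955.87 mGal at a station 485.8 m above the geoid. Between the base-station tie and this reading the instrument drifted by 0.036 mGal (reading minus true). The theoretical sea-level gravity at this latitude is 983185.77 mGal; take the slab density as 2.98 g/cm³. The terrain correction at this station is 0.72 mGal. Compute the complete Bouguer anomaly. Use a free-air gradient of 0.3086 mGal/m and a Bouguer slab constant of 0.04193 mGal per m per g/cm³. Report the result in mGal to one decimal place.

Drift-corrected reading = 982955.87 − (0.036) = 982955.834 mGal
Free-air correction = 0.3086 × 485.8 = 149.92 mGal
Free-air anomaly = 982955.834 − 983185.77 + (149.92) = -80.016 mGal
Bouguer slab correction = 0.04193 × 2.98 × 485.8 = 60.70 mGal
Simple Bouguer anomaly = -80.016 − (60.70) = -140.716 mGal
Complete Bouguer anomaly = -140.716 + 0.72 = -139.996 mGal

-140.0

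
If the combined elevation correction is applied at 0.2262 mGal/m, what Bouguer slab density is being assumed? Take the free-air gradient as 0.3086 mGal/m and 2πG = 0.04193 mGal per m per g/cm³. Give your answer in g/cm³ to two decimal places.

0.2262 = 0.3086 − 0.04193 × ρ
ρ = (0.3086 − 0.2262) / 0.04193 = 1.97 g/cm³

1.97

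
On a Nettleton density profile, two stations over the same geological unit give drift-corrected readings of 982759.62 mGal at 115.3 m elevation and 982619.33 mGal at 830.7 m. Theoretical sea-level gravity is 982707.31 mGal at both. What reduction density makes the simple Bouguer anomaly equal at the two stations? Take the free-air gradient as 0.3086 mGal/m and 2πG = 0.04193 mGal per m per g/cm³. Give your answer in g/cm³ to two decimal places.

Δg_obs = 982619.33 − 982759.62 = -140.29 mGal over Δh = 830.7 − 115.3 = 715.4 m
Equal Bouguer anomalies ⇒ Δg_obs + (0.3086 − 0.04193ρ)·Δh = 0
0.3086 − 0.04193ρ = −Δg_obs/Δh = 0.19610
ρ = (0.3086 − 0.19610) / 0.04193 = 2.68 g/cm³

2.68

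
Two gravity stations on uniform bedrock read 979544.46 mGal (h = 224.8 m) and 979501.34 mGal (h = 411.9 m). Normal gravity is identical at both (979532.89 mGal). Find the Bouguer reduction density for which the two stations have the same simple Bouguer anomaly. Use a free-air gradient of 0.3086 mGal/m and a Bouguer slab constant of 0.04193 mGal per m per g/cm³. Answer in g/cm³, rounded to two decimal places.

1.86

Δg_obs = 979501.34 − 979544.46 = -43.12 mGal over Δh = 411.9 − 224.8 = 187.1 m
Equal Bouguer anomalies ⇒ Δg_obs + (0.3086 − 0.04193ρ)·Δh = 0
0.3086 − 0.04193ρ = −Δg_obs/Δh = 0.23046
ρ = (0.3086 − 0.23046) / 0.04193 = 1.86 g/cm³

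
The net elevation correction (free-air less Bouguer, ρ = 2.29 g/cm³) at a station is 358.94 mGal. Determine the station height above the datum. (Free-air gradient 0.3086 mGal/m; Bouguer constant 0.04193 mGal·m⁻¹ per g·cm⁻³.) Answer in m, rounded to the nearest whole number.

1688

Combined gradient = 0.3086 − 0.04193 × 2.29 = 0.2125803 mGal/m
h = 358.94 / 0.2125803 = 1688.49 m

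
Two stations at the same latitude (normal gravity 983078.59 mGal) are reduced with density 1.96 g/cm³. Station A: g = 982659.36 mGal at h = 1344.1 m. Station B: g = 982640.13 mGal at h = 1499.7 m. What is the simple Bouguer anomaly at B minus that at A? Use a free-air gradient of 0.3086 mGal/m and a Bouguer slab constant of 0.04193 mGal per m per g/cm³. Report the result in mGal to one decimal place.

16.0

Δg_SB(A) = 982659.36 − 983078.59 + 0.3086×1344.1 − 0.04193×1.96×1344.1 = -114.90 mGal
Δg_SB(B) = 982640.13 − 983078.59 + 0.3086×1499.7 − 0.04193×1.96×1499.7 = -98.90 mGal
Difference = -98.90 − (-114.90) = 16.00 mGal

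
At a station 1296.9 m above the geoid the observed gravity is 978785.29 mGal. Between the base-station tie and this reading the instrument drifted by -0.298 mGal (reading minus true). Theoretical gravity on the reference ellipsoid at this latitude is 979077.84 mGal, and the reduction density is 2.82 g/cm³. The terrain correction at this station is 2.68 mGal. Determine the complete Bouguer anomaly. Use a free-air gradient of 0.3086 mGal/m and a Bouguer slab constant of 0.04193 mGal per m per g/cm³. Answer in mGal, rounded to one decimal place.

-42.7

Drift-corrected reading = 978785.29 − (-0.298) = 978785.588 mGal
Free-air correction = 0.3086 × 1296.9 = 400.22 mGal
Free-air anomaly = 978785.588 − 979077.84 + (400.22) = 107.968 mGal
Bouguer slab correction = 0.04193 × 2.82 × 1296.9 = 153.35 mGal
Simple Bouguer anomaly = 107.968 − (153.35) = -45.382 mGal
Complete Bouguer anomaly = -45.382 + 2.68 = -42.702 mGal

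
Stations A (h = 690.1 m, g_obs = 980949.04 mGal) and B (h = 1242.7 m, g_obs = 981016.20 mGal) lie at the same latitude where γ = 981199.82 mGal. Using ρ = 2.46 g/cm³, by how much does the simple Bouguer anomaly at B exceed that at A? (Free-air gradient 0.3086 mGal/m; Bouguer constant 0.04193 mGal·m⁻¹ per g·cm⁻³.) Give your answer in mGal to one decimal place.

180.7

Δg_SB(A) = 980949.04 − 981199.82 + 0.3086×690.1 − 0.04193×2.46×690.1 = -109.00 mGal
Δg_SB(B) = 981016.20 − 981199.82 + 0.3086×1242.7 − 0.04193×2.46×1242.7 = 71.70 mGal
Difference = 71.70 − (-109.00) = 180.70 mGal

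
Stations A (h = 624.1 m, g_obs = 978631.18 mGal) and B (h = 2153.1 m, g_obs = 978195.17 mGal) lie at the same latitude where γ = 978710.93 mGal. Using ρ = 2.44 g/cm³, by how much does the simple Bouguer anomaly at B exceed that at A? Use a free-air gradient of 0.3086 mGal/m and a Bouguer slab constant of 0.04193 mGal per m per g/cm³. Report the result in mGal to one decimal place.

-120.6

Δg_SB(A) = 978631.18 − 978710.93 + 0.3086×624.1 − 0.04193×2.44×624.1 = 49.00 mGal
Δg_SB(B) = 978195.17 − 978710.93 + 0.3086×2153.1 − 0.04193×2.44×2153.1 = -71.60 mGal
Difference = -71.60 − (49.00) = -120.60 mGal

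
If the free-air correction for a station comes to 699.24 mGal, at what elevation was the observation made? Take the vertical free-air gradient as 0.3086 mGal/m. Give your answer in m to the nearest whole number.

2266

h = 699.24 / 0.3086 = 2265.85 m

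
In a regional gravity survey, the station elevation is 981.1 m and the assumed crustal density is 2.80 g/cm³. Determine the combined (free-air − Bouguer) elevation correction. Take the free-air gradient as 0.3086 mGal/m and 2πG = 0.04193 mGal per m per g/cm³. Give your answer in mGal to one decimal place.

Combined gradient = 0.3086 − 0.04193 × 2.80 = 0.1911960 mGal/m
Combined elevation correction = 0.1911960 × 981.1 = 187.6 mGal

187.6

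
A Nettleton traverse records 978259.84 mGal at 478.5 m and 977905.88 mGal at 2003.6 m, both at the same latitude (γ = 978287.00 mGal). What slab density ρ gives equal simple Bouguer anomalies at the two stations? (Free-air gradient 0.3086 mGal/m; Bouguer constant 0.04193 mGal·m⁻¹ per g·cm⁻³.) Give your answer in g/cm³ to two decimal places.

1.82

Δg_obs = 977905.88 − 978259.84 = -353.96 mGal over Δh = 2003.6 − 478.5 = 1525.1 m
Equal Bouguer anomalies ⇒ Δg_obs + (0.3086 − 0.04193ρ)·Δh = 0
0.3086 − 0.04193ρ = −Δg_obs/Δh = 0.23209
ρ = (0.3086 − 0.23209) / 0.04193 = 1.82 g/cm³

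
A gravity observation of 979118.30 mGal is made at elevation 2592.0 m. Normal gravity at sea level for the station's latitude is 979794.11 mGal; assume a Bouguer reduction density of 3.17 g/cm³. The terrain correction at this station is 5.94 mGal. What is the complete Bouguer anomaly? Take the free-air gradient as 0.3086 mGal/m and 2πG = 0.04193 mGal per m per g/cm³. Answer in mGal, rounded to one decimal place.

-214.5

Free-air correction = 0.3086 × 2592.0 = 799.89 mGal
Free-air anomaly = 979118.30 − 979794.11 + (799.89) = 124.08 mGal
Bouguer slab correction = 0.04193 × 3.17 × 2592.0 = 344.52 mGal
Simple Bouguer anomaly = 124.08 − (344.52) = -220.44 mGal
Complete Bouguer anomaly = -220.44 + 5.94 = -214.50 mGal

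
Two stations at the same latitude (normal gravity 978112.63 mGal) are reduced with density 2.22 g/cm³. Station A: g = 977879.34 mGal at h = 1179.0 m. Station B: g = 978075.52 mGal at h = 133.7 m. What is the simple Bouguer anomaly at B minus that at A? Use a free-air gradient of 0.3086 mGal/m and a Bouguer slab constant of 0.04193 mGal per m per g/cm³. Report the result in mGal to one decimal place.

-29.1

Δg_SB(A) = 977879.34 − 978112.63 + 0.3086×1179.0 − 0.04193×2.22×1179.0 = 20.80 mGal
Δg_SB(B) = 978075.52 − 978112.63 + 0.3086×133.7 − 0.04193×2.22×133.7 = -8.30 mGal
Difference = -8.30 − (20.80) = -29.10 mGal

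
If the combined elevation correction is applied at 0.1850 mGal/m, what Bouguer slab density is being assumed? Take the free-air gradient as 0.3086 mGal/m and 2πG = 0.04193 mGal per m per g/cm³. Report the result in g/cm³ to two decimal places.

0.1850 = 0.3086 − 0.04193 × ρ
ρ = (0.3086 − 0.1850) / 0.04193 = 2.95 g/cm³

2.95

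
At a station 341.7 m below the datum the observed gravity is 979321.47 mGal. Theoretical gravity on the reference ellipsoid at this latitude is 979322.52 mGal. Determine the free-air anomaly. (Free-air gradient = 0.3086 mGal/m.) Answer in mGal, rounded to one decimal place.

-106.5

Free-air correction = 0.3086 × -341.7 = -105.45 mGal
Free-air anomaly = 979321.47 − 979322.52 + (-105.45) = -106.50 mGal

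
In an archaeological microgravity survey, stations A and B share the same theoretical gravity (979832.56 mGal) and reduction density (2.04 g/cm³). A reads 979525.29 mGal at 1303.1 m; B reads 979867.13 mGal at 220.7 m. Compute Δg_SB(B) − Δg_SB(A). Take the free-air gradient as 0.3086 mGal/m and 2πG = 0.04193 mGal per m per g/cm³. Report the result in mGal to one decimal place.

100.4

Δg_SB(A) = 979525.29 − 979832.56 + 0.3086×1303.1 − 0.04193×2.04×1303.1 = -16.60 mGal
Δg_SB(B) = 979867.13 − 979832.56 + 0.3086×220.7 − 0.04193×2.04×220.7 = 83.80 mGal
Difference = 83.80 − (-16.60) = 100.40 mGal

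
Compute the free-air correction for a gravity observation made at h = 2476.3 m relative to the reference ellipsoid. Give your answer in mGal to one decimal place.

Free-air correction = 0.3086 × 2476.3 = 764.2 mGal

764.2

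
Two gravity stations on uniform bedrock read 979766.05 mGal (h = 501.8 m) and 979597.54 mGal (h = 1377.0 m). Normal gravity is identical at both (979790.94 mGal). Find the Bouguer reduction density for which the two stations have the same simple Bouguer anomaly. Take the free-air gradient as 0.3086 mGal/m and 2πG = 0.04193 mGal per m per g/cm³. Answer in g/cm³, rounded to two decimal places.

2.77

Δg_obs = 979597.54 − 979766.05 = -168.51 mGal over Δh = 1377.0 − 501.8 = 875.2 m
Equal Bouguer anomalies ⇒ Δg_obs + (0.3086 − 0.04193ρ)·Δh = 0
0.3086 − 0.04193ρ = −Δg_obs/Δh = 0.19254
ρ = (0.3086 − 0.19254) / 0.04193 = 2.77 g/cm³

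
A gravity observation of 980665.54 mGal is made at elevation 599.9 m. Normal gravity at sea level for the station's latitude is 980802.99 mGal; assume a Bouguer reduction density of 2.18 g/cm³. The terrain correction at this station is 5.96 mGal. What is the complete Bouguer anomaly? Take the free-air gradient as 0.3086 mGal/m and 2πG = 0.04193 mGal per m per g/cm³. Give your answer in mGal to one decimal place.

-1.2

Free-air correction = 0.3086 × 599.9 = 185.13 mGal
Free-air anomaly = 980665.54 − 980802.99 + (185.13) = 47.68 mGal
Bouguer slab correction = 0.04193 × 2.18 × 599.9 = 54.84 mGal
Simple Bouguer anomaly = 47.68 − (54.84) = -7.16 mGal
Complete Bouguer anomaly = -7.16 + 5.96 = -1.20 mGal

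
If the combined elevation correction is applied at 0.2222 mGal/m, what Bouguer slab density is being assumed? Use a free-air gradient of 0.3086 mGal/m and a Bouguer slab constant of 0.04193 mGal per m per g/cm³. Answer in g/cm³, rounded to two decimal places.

2.06

0.2222 = 0.3086 − 0.04193 × ρ
ρ = (0.3086 − 0.2222) / 0.04193 = 2.06 g/cm³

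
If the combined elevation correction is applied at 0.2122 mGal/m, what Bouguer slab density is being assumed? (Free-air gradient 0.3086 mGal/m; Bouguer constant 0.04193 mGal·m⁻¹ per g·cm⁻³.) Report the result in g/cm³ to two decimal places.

0.2122 = 0.3086 − 0.04193 × ρ
ρ = (0.3086 − 0.2122) / 0.04193 = 2.30 g/cm³

2.30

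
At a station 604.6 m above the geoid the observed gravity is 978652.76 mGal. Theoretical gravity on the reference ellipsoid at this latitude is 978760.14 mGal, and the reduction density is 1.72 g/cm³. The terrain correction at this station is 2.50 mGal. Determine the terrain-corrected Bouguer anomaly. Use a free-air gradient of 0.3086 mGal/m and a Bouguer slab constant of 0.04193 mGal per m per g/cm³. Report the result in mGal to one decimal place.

38.1

Free-air correction = 0.3086 × 604.6 = 186.58 mGal
Free-air anomaly = 978652.76 − 978760.14 + (186.58) = 79.20 mGal
Bouguer slab correction = 0.04193 × 1.72 × 604.6 = 43.60 mGal
Simple Bouguer anomaly = 79.20 − (43.60) = 35.60 mGal
Complete Bouguer anomaly = 35.60 + 2.50 = 38.10 mGal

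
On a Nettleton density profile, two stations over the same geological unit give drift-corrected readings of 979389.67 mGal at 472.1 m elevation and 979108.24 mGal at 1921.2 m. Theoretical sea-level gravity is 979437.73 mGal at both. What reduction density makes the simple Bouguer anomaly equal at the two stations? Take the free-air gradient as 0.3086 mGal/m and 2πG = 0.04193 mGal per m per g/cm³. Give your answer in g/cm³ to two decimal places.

2.73

Δg_obs = 979108.24 − 979389.67 = -281.43 mGal over Δh = 1921.2 − 472.1 = 1449.1 m
Equal Bouguer anomalies ⇒ Δg_obs + (0.3086 − 0.04193ρ)·Δh = 0
0.3086 − 0.04193ρ = −Δg_obs/Δh = 0.19421
ρ = (0.3086 − 0.19421) / 0.04193 = 2.73 g/cm³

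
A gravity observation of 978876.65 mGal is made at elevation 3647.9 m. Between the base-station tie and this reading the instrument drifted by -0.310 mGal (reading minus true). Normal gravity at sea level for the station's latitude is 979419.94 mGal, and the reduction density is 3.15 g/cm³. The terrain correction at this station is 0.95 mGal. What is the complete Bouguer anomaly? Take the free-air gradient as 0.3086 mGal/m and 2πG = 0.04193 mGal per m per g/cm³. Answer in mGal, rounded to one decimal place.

101.9

Drift-corrected reading = 978876.65 − (-0.310) = 978876.960 mGal
Free-air correction = 0.3086 × 3647.9 = 1125.74 mGal
Free-air anomaly = 978876.960 − 979419.94 + (1125.74) = 582.760 mGal
Bouguer slab correction = 0.04193 × 3.15 × 3647.9 = 481.81 mGal
Simple Bouguer anomaly = 582.760 − (481.81) = 100.950 mGal
Complete Bouguer anomaly = 100.950 + 0.95 = 101.900 mGal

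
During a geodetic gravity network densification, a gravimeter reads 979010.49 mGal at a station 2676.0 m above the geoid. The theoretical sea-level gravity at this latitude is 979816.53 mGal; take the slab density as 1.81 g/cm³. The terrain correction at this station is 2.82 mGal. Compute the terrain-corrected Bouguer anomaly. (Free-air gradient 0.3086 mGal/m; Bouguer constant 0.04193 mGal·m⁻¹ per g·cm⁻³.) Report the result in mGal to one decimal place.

-180.5

Free-air correction = 0.3086 × 2676.0 = 825.81 mGal
Free-air anomaly = 979010.49 − 979816.53 + (825.81) = 19.77 mGal
Bouguer slab correction = 0.04193 × 1.81 × 2676.0 = 203.09 mGal
Simple Bouguer anomaly = 19.77 − (203.09) = -183.32 mGal
Complete Bouguer anomaly = -183.32 + 2.82 = -180.50 mGal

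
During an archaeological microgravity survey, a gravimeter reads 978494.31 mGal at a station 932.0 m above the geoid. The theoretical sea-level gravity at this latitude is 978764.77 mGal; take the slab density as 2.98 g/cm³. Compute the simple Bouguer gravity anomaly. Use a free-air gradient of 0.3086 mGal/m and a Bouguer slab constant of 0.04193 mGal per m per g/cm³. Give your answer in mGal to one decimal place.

-99.3

Free-air correction = 0.3086 × 932.0 = 287.62 mGal
Free-air anomaly = 978494.31 − 978764.77 + (287.62) = 17.16 mGal
Bouguer slab correction = 0.04193 × 2.98 × 932.0 = 116.45 mGal
Simple Bouguer anomaly = 17.16 − (116.45) = -99.29 mGal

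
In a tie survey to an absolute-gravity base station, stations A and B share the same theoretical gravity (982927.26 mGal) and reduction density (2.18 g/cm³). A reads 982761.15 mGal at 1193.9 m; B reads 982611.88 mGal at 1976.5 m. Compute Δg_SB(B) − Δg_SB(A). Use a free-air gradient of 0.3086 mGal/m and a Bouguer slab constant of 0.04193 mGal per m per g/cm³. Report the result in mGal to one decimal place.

Δg_SB(A) = 982761.15 − 982927.26 + 0.3086×1193.9 − 0.04193×2.18×1193.9 = 93.20 mGal
Δg_SB(B) = 982611.88 − 982927.26 + 0.3086×1976.5 − 0.04193×2.18×1976.5 = 113.90 mGal
Difference = 113.90 − (93.20) = 20.70 mGal

20.7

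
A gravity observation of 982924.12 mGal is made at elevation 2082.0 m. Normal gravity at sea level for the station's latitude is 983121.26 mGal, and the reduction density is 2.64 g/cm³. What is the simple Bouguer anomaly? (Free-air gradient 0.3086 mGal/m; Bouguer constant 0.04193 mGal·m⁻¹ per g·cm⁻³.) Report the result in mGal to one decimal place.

214.9

Free-air correction = 0.3086 × 2082.0 = 642.51 mGal
Free-air anomaly = 982924.12 − 983121.26 + (642.51) = 445.37 mGal
Bouguer slab correction = 0.04193 × 2.64 × 2082.0 = 230.47 mGal
Simple Bouguer anomaly = 445.37 − (230.47) = 214.90 mGal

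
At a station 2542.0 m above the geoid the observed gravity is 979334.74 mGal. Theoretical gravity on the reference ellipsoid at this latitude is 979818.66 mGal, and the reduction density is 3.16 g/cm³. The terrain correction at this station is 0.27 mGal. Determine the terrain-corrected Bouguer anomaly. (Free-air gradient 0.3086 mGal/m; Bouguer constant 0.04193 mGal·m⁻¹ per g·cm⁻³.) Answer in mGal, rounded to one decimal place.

Free-air correction = 0.3086 × 2542.0 = 784.46 mGal
Free-air anomaly = 979334.74 − 979818.66 + (784.46) = 300.54 mGal
Bouguer slab correction = 0.04193 × 3.16 × 2542.0 = 336.81 mGal
Simple Bouguer anomaly = 300.54 − (336.81) = -36.27 mGal
Complete Bouguer anomaly = -36.27 + 0.27 = -36.00 mGal

-36.0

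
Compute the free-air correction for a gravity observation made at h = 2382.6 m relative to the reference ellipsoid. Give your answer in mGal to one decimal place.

Free-air correction = 0.3086 × 2382.6 = 735.3 mGal

735.3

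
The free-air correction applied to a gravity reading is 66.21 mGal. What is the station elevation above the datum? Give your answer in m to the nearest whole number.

215

h = 66.21 / 0.3086 = 214.55 m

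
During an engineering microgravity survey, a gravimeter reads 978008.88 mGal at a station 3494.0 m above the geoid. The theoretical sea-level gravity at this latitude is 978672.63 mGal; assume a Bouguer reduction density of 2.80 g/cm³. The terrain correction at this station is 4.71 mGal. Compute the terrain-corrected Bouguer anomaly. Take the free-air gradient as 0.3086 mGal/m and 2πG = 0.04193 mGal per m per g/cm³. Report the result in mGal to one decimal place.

Free-air correction = 0.3086 × 3494.0 = 1078.25 mGal
Free-air anomaly = 978008.88 − 978672.63 + (1078.25) = 414.50 mGal
Bouguer slab correction = 0.04193 × 2.80 × 3494.0 = 410.21 mGal
Simple Bouguer anomaly = 414.50 − (410.21) = 4.29 mGal
Complete Bouguer anomaly = 4.29 + 4.71 = 9.00 mGal

9.0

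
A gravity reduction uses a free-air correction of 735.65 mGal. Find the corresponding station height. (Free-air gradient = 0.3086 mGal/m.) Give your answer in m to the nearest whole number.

h = 735.65 / 0.3086 = 2383.83 m

2384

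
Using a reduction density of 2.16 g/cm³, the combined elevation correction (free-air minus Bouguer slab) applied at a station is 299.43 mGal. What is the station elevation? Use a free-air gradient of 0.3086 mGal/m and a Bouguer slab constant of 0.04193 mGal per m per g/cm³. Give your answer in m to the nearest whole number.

Combined gradient = 0.3086 − 0.04193 × 2.16 = 0.2180312 mGal/m
h = 299.43 / 0.2180312 = 1373.34 m

1373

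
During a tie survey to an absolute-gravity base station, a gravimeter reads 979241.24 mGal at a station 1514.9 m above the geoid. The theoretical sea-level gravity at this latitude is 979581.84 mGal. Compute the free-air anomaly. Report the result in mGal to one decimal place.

Free-air correction = 0.3086 × 1514.9 = 467.50 mGal
Free-air anomaly = 979241.24 − 979581.84 + (467.50) = 126.90 mGal

126.9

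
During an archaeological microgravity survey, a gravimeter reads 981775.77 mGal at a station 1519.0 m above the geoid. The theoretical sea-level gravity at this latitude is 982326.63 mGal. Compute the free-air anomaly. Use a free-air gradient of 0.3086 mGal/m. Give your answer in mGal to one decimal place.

-82.1

Free-air correction = 0.3086 × 1519.0 = 468.76 mGal
Free-air anomaly = 981775.77 − 982326.63 + (468.76) = -82.10 mGal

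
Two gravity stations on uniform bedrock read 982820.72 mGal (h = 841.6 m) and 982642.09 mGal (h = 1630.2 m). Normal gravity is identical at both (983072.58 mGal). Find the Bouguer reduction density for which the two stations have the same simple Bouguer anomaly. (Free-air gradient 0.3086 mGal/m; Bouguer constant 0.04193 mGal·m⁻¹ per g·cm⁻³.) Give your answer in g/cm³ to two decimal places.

1.96

Δg_obs = 982642.09 − 982820.72 = -178.63 mGal over Δh = 1630.2 − 841.6 = 788.6 m
Equal Bouguer anomalies ⇒ Δg_obs + (0.3086 − 0.04193ρ)·Δh = 0
0.3086 − 0.04193ρ = −Δg_obs/Δh = 0.22652
ρ = (0.3086 − 0.22652) / 0.04193 = 1.96 g/cm³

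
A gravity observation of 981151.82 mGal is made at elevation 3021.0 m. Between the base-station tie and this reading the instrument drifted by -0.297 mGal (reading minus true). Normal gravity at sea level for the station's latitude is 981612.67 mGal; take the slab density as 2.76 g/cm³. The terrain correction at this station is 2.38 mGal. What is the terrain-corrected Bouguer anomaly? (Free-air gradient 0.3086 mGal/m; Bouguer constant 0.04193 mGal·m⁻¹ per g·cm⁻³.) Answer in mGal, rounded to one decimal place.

Drift-corrected reading = 981151.82 − (-0.297) = 981152.117 mGal
Free-air correction = 0.3086 × 3021.0 = 932.28 mGal
Free-air anomaly = 981152.117 − 981612.67 + (932.28) = 471.727 mGal
Bouguer slab correction = 0.04193 × 2.76 × 3021.0 = 349.61 mGal
Simple Bouguer anomaly = 471.727 − (349.61) = 122.117 mGal
Complete Bouguer anomaly = 122.117 + 2.38 = 124.497 mGal

124.5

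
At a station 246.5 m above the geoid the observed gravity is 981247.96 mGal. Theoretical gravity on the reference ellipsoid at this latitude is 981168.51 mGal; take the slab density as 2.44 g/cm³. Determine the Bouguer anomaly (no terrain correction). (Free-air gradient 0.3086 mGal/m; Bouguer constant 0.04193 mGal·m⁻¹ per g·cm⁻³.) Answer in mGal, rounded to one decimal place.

130.3

Free-air correction = 0.3086 × 246.5 = 76.07 mGal
Free-air anomaly = 981247.96 − 981168.51 + (76.07) = 155.52 mGal
Bouguer slab correction = 0.04193 × 2.44 × 246.5 = 25.22 mGal
Simple Bouguer anomaly = 155.52 − (25.22) = 130.30 mGal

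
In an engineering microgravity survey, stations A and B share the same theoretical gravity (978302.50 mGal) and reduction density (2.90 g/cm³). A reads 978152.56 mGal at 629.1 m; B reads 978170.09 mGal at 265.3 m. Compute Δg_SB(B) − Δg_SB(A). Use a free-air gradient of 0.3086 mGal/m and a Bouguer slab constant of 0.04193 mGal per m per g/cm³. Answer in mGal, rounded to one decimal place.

-50.5

Δg_SB(A) = 978152.56 − 978302.50 + 0.3086×629.1 − 0.04193×2.90×629.1 = -32.30 mGal
Δg_SB(B) = 978170.09 − 978302.50 + 0.3086×265.3 − 0.04193×2.90×265.3 = -82.80 mGal
Difference = -82.80 − (-32.30) = -50.50 mGal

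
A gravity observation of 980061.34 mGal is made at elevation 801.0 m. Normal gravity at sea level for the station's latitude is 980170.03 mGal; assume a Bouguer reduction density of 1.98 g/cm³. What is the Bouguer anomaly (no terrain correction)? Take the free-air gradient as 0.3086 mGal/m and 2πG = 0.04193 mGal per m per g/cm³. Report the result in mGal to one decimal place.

Free-air correction = 0.3086 × 801.0 = 247.19 mGal
Free-air anomaly = 980061.34 − 980170.03 + (247.19) = 138.50 mGal
Bouguer slab correction = 0.04193 × 1.98 × 801.0 = 66.50 mGal
Simple Bouguer anomaly = 138.50 − (66.50) = 72.00 mGal

72.0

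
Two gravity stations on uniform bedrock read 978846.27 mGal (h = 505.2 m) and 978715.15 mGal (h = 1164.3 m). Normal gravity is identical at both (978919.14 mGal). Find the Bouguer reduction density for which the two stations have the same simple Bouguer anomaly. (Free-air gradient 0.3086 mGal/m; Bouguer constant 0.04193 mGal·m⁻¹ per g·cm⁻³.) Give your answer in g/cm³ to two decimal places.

2.62

Δg_obs = 978715.15 − 978846.27 = -131.12 mGal over Δh = 1164.3 − 505.2 = 659.1 m
Equal Bouguer anomalies ⇒ Δg_obs + (0.3086 − 0.04193ρ)·Δh = 0
0.3086 − 0.04193ρ = −Δg_obs/Δh = 0.19894
ρ = (0.3086 − 0.19894) / 0.04193 = 2.62 g/cm³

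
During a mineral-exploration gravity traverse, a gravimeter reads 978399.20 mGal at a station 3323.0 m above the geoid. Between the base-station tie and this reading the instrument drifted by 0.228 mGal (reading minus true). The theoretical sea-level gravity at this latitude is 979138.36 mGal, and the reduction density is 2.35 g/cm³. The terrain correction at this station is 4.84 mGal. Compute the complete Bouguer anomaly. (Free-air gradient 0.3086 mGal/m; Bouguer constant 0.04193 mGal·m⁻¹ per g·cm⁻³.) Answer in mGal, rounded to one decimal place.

Drift-corrected reading = 978399.20 − (0.228) = 978398.972 mGal
Free-air correction = 0.3086 × 3323.0 = 1025.48 mGal
Free-air anomaly = 978398.972 − 979138.36 + (1025.48) = 286.092 mGal
Bouguer slab correction = 0.04193 × 2.35 × 3323.0 = 327.43 mGal
Simple Bouguer anomaly = 286.092 − (327.43) = -41.338 mGal
Complete Bouguer anomaly = -41.338 + 4.84 = -36.498 mGal

-36.5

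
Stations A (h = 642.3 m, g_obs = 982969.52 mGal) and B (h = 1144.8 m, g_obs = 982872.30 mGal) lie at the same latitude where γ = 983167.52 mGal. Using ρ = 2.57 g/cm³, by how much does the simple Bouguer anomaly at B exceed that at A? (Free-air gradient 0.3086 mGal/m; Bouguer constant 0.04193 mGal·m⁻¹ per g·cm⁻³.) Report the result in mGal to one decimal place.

Δg_SB(A) = 982969.52 − 983167.52 + 0.3086×642.3 − 0.04193×2.57×642.3 = -69.00 mGal
Δg_SB(B) = 982872.30 − 983167.52 + 0.3086×1144.8 − 0.04193×2.57×1144.8 = -65.30 mGal
Difference = -65.30 − (-69.00) = 3.70 mGal

3.7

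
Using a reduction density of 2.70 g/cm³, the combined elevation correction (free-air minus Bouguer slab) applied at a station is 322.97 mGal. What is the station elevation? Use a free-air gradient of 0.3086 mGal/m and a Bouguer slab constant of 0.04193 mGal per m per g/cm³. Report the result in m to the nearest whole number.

Combined gradient = 0.3086 − 0.04193 × 2.70 = 0.1953890 mGal/m
h = 322.97 / 0.1953890 = 1652.96 m

1653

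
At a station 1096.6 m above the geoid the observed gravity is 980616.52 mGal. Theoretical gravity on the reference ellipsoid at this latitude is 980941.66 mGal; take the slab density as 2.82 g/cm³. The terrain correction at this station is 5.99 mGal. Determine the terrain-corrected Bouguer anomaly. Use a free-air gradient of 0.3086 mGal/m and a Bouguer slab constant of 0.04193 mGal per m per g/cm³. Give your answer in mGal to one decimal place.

-110.4

Free-air correction = 0.3086 × 1096.6 = 338.41 mGal
Free-air anomaly = 980616.52 − 980941.66 + (338.41) = 13.27 mGal
Bouguer slab correction = 0.04193 × 2.82 × 1096.6 = 129.66 mGal
Simple Bouguer anomaly = 13.27 − (129.66) = -116.39 mGal
Complete Bouguer anomaly = -116.39 + 5.99 = -110.40 mGal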